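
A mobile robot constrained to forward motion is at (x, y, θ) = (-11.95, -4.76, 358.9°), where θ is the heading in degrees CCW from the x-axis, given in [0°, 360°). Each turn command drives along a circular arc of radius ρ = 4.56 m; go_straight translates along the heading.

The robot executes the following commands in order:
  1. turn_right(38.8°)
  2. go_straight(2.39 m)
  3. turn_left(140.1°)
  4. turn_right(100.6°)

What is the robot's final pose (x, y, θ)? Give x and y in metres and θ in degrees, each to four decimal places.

(4.6537, 2.3192, 359.6000°)

set_pose: (x, y, θ) = (-11.9500, -4.7600, 358.9000°), ρ = 4.56
turn_right(38.8°): centre at ρ to the right, rotate −38.8° → (-9.1125, -5.8209, 320.1000°)
go_straight(2.39): x += 2.39·cos θ, y += 2.39·sin θ → (-7.2790, -7.3540, 320.1000°)
turn_left(140.1°): centre at ρ to the left, rotate +140.1° → (0.1339, -3.0482, 460.2000° ≡ 100.2000°)
turn_right(100.6°): centre at ρ to the right, rotate −100.6° → (4.6537, 2.3192, -0.4000° ≡ 359.6000°)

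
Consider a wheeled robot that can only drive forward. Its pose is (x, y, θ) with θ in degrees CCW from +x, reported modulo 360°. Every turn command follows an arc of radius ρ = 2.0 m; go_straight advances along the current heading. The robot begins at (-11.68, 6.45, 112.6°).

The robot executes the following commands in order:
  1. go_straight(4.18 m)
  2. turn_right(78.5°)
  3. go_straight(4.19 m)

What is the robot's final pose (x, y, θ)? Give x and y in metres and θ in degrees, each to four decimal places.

(-9.0916, 15.0828, 34.1000°)

set_pose: (x, y, θ) = (-11.6800, 6.4500, 112.6000°), ρ = 2.0
go_straight(4.18): x += 4.18·cos θ, y += 4.18·sin θ → (-13.2864, 10.3090, 112.6000°)
turn_right(78.5°): centre at ρ to the right, rotate −78.5° → (-12.5612, 12.7337, 34.1000°)
go_straight(4.19): x += 4.19·cos θ, y += 4.19·sin θ → (-9.0916, 15.0828, 34.1000°)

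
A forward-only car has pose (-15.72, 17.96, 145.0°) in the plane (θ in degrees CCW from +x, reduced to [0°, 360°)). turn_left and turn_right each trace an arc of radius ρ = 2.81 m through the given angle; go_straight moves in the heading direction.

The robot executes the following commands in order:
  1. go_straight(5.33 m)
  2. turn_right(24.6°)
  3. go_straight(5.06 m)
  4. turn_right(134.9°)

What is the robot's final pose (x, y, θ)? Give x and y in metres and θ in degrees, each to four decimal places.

set_pose: (x, y, θ) = (-15.7200, 17.9600, 145.0000°), ρ = 2.81
go_straight(5.33): x += 5.33·cos θ, y += 5.33·sin θ → (-20.0861, 21.0172, 145.0000°)
turn_right(24.6°): centre at ρ to the right, rotate −24.6° → (-20.8980, 21.8970, 120.4000°)
go_straight(5.06): x += 5.06·cos θ, y += 5.06·sin θ → (-23.4585, 26.2613, 120.4000°)
turn_right(134.9°): centre at ρ to the right, rotate −134.9° → (-20.3313, 30.4038, -14.5000° ≡ 345.5000°)

(-20.3313, 30.4038, 345.5000°)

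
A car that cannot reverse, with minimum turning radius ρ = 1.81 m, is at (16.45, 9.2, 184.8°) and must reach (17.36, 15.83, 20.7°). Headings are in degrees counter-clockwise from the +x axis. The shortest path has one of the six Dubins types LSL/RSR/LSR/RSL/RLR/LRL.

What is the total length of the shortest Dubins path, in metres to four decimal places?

Let ψ = atan2(Δy, Δx) = atan2(6.63, 0.91) = 82.1847° be the start→goal bearing.
Normalize: d = |goal − start| / ρ = 6.692160/1.81 = 3.697326, α = (θ_start − ψ) mod 360° = 102.6153° = 1.790975 rad, β = (θ_goal − ψ) mod 360° = 298.5153° = 5.210075 rad.
Common terms: sin α = 0.975858, cos α = -0.218404, sin β = -0.878690, cos β = 0.477393, cos(α−β) = -0.961741, d² = 13.670218. Work in radians in the unit-radius frame; every candidate has L = ρ·(t + p + q).
LSL: p² = 2 + d² − 2cos(α−β) + 2d(sin α − sin β) = 31.307438; p = √p² = 5.595305; φ = atan2(cos β − cos α, d + sin α − sin β) = 0.124676 rad; t = (φ − α) mod 2π = 4.616887 rad, q = (β − φ) mod 2π = 5.085398 rad → L = 1.81·(4.616887 + 5.595305 + 5.085398) = 1.81·15.297590 = 27.688638 m
RSR: p² = 2 + d² − 2cos(α−β) + 2d(sin β − sin α) = 3.879963; p = √p² = 1.969762; φ = atan2(cos α − cos β, d − sin α + sin β) = -0.361031 rad; t = (α − φ) mod 2π = 2.152006 rad, q = (φ − β) mod 2π = 0.712079 rad → L = 1.81·(2.152006 + 1.969762 + 0.712079) = 1.81·4.833847 = 8.749264 m
LSR: p² = d² − 2 + 2cos(α−β) + 2d(sin α + sin β) = 10.465264; p = √p² = 3.235006; φ = atan2(−cos α − cos β, d + sin α + sin β) − atan2(−2, p) = 0.485573 rad; t = (φ − α) mod 2π = 4.977783 rad, q = (φ − β) mod 2π = 1.558683 rad → L = 1.81·(4.977783 + 3.235006 + 1.558683) = 1.81·9.771473 = 17.686366 m
RSL: p² = d² − 2 + 2cos(α−β) − 2d(sin α + sin β) = 9.028206; p = √p² = 3.004697; φ = atan2(cos α + cos β, d − sin α − sin β) − atan2(2, p) = -0.515466 rad; t = (α − φ) mod 2π = 2.306441 rad, q = (β − φ) mod 2π = 5.725541 rad → L = 1.81·(2.306441 + 3.004697 + 5.725541) = 1.81·11.036679 = 19.976389 m
RLR: c = (6 − d² + 2cos(α−β) + 2d(sin α − sin β))/8 = 0.515005; p = 2π − arccos c = 5.253402 rad; φ = atan2(cos α − cos β, d − sin α + sin β) = -0.361031 rad; t = (α − φ + p/2) mod 2π = 4.778707 rad, q = (α − β − t + p) mod 2π = 3.338780 rad → L = 1.81·(4.778707 + 5.253402 + 3.338780) = 1.81·13.370889 = 24.201310 m
LRL: c = (6 − d² + 2cos(α−β) − 2d(sin α − sin β))/8 = -2.913430, |c| > 1 → infeasible
Shortest: RSR with L = 8.749264 m ≈ 8.7493 m

8.7493 m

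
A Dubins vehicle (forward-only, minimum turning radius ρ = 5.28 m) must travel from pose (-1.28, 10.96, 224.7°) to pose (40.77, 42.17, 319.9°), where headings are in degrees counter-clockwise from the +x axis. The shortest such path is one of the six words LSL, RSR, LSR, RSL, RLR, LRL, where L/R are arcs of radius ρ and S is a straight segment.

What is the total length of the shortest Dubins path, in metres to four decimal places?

71.6713 m

Let ψ = atan2(Δy, Δx) = atan2(31.21, 42.05) = 36.5832° be the start→goal bearing.
Normalize: d = |goal − start| / ρ = 52.366655/5.28 = 9.917927, α = (θ_start − ψ) mod 360° = 188.1168° = 3.283257 rad, β = (θ_goal − ψ) mod 360° = 283.3168° = 4.944810 rad.
Common terms: sin α = -0.141191, cos α = -0.989982, sin β = -0.973112, cos β = 0.230334, cos(α−β) = -0.090633, d² = 98.365279. Work in radians in the unit-radius frame; every candidate has L = ρ·(t + p + q).
LSL: p² = 2 + d² − 2cos(α−β) + 2d(sin α − sin β) = 117.048400; p = √p² = 10.818891; φ = atan2(cos β − cos α, d + sin α − sin β) = 0.113036 rad; t = (φ − α) mod 2π = 3.112964 rad, q = (β − φ) mod 2π = 4.831775 rad → L = 5.28·(3.112964 + 10.818891 + 4.831775) = 5.28·18.763630 = 99.071965 m
RSR: p² = 2 + d² − 2cos(α−β) + 2d(sin β − sin α) = 84.044688; p = √p² = 9.167589; φ = atan2(cos α − cos β, d − sin α + sin β) = -0.133508 rad; t = (α − φ) mod 2π = 3.416765 rad, q = (φ − β) mod 2π = 1.204867 rad → L = 5.28·(3.416765 + 9.167589 + 1.204867) = 5.28·13.789221 = 72.807086 m
LSR: p² = d² − 2 + 2cos(α−β) + 2d(sin α + sin β) = 74.080873; p = √p² = 8.607025; φ = atan2(−cos α − cos β, d + sin α + sin β) − atan2(−2, p) = 0.314391 rad; t = (φ − α) mod 2π = 3.314320 rad, q = (φ − β) mod 2π = 1.652766 rad → L = 5.28·(3.314320 + 8.607025 + 1.652766) = 5.28·13.574111 = 71.671305 m
RSL: p² = d² − 2 + 2cos(α−β) − 2d(sin α + sin β) = 118.287155; p = √p² = 10.875990; φ = atan2(cos α + cos β, d − sin α − sin β) − atan2(2, p) = -0.250608 rad; t = (α − φ) mod 2π = 3.533865 rad, q = (β − φ) mod 2π = 5.195419 rad → L = 5.28·(3.533865 + 10.875990 + 5.195419) = 5.28·19.605273 = 103.515844 m
RLR: c = (6 − d² + 2cos(α−β) + 2d(sin α − sin β))/8 = -9.505586, |c| > 1 → infeasible
LRL: c = (6 − d² + 2cos(α−β) − 2d(sin α − sin β))/8 = -13.631050, |c| > 1 → infeasible
Shortest: LSR with L = 71.671305 m ≈ 71.6713 m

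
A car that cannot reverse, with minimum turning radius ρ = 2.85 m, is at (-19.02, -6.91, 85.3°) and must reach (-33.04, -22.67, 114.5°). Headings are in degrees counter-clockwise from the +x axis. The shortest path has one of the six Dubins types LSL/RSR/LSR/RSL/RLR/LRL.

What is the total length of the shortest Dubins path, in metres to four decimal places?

32.0060 m

Let ψ = atan2(Δy, Δx) = atan2(-15.76, -14.02) = -131.6561° be the start→goal bearing.
Normalize: d = |goal − start| / ρ = 21.093554/2.85 = 7.401247, α = (θ_start − ψ) mod 360° = 216.9561° = 3.786598 rad, β = (θ_goal − ψ) mod 360° = 246.1561° = 4.296234 rad.
Common terms: sin α = -0.601203, cos α = -0.799096, sin β = -0.914650, cos β = -0.404246, cos(α−β) = 0.872922, d² = 54.778455. Work in radians in the unit-radius frame; every candidate has L = ρ·(t + p + q).
LSL: p² = 2 + d² − 2cos(α−β) + 2d(sin α − sin β) = 59.672412; p = √p² = 7.724792; φ = atan2(cos β − cos α, d + sin α − sin β) = 0.051137 rad; t = (φ − α) mod 2π = 2.547724 rad, q = (β − φ) mod 2π = 4.245097 rad → L = 2.85·(2.547724 + 7.724792 + 4.245097) = 2.85·14.517614 = 41.375198 m
RSR: p² = 2 + d² − 2cos(α−β) + 2d(sin β − sin α) = 50.392809; p = √p² = 7.098789; φ = atan2(cos α − cos β, d − sin α + sin β) = -0.055651 rad; t = (α − φ) mod 2π = 3.842249 rad, q = (φ − β) mod 2π = 1.931300 rad → L = 2.85·(3.842249 + 7.098789 + 1.931300) = 2.85·12.872338 = 36.686165 m
LSR: p² = d² − 2 + 2cos(α−β) + 2d(sin α + sin β) = 32.085894; p = √p² = 5.664441; φ = atan2(−cos α − cos β, d + sin α + sin β) − atan2(−2, p) = 0.541099 rad; t = (φ − α) mod 2π = 3.037686 rad, q = (φ − β) mod 2π = 2.528050 rad → L = 2.85·(3.037686 + 5.664441 + 2.528050) = 2.85·11.230177 = 32.006003 m
RSL: p² = d² − 2 + 2cos(α−β) − 2d(sin α + sin β) = 76.962705; p = √p² = 8.772839; φ = atan2(cos α + cos β, d − sin α − sin β) − atan2(2, p) = -0.358283 rad; t = (α − φ) mod 2π = 4.144881 rad, q = (β − φ) mod 2π = 4.654517 rad → L = 2.85·(4.144881 + 8.772839 + 4.654517) = 2.85·17.572238 = 50.080877 m
RLR: c = (6 − d² + 2cos(α−β) + 2d(sin α − sin β))/8 = -5.299101, |c| > 1 → infeasible
LRL: c = (6 − d² + 2cos(α−β) − 2d(sin α − sin β))/8 = -6.459052, |c| > 1 → infeasible
Shortest: LSR with L = 32.006003 m ≈ 32.0060 m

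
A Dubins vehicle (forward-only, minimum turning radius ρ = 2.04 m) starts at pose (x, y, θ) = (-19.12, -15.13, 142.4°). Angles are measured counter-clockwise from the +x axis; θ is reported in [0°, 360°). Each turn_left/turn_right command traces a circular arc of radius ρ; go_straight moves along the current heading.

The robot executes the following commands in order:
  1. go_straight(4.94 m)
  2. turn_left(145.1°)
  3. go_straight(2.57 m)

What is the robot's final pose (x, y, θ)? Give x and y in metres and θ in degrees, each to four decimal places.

set_pose: (x, y, θ) = (-19.1200, -15.1300, 142.4000°), ρ = 2.04
go_straight(4.94): x += 4.94·cos θ, y += 4.94·sin θ → (-23.0339, -12.1159, 142.4000°)
turn_left(145.1°): centre at ρ to the left, rotate +145.1° → (-26.2242, -14.3456, 287.5000°)
go_straight(2.57): x += 2.57·cos θ, y += 2.57·sin θ → (-25.4514, -16.7966, 287.5000°)

(-25.4514, -16.7966, 287.5000°)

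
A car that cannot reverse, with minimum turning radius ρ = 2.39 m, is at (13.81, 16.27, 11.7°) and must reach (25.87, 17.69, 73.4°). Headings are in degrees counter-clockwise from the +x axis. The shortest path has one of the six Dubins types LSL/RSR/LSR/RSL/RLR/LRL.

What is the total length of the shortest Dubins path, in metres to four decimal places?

Let ψ = atan2(Δy, Δx) = atan2(1.42, 12.06) = 6.7153° be the start→goal bearing.
Normalize: d = |goal − start| / ρ = 12.143311/2.39 = 5.080883, α = (θ_start − ψ) mod 360° = 4.9847° = 0.086999 rad, β = (θ_goal − ψ) mod 360° = 66.6847° = 1.163867 rad.
Common terms: sin α = 0.086889, cos α = 0.996218, sin β = 0.918340, cos β = 0.395792, cos(α−β) = 0.474088, d² = 25.815374. Work in radians in the unit-radius frame; every candidate has L = ρ·(t + p + q).
LSL: p² = 2 + d² − 2cos(α−β) + 2d(sin α − sin β) = 18.418182; p = √p² = 4.291641; φ = atan2(cos β − cos α, d + sin α − sin β) = -0.140367 rad; t = (φ − α) mod 2π = 6.055820 rad, q = (β − φ) mod 2π = 1.304233 rad → L = 2.39·(6.055820 + 4.291641 + 1.304233) = 2.39·11.651694 = 27.847550 m
RSR: p² = 2 + d² − 2cos(α−β) + 2d(sin β − sin α) = 35.316214; p = √p² = 5.942745; φ = atan2(cos α − cos β, d − sin α + sin β) = 0.101208 rad; t = (α − φ) mod 2π = 6.268976 rad, q = (φ − β) mod 2π = 5.220527 rad → L = 2.39·(6.268976 + 5.942745 + 5.220527) = 2.39·17.432247 = 41.663071 m
LSR: p² = d² − 2 + 2cos(α−β) + 2d(sin α + sin β) = 34.978456; p = √p² = 5.914259; φ = atan2(−cos α − cos β, d + sin α + sin β) − atan2(−2, p) = 0.101242 rad; t = (φ − α) mod 2π = 0.014243 rad, q = (φ − β) mod 2π = 5.220561 rad → L = 2.39·(0.014243 + 5.914259 + 5.220561) = 2.39·11.149063 = 26.646260 m
RSL: p² = d² − 2 + 2cos(α−β) − 2d(sin α + sin β) = 14.548646; p = √p² = 3.814269; φ = atan2(cos α + cos β, d − sin α − sin β) − atan2(2, p) = -0.153814 rad; t = (α − φ) mod 2π = 0.240813 rad, q = (β − φ) mod 2π = 1.317681 rad → L = 2.39·(0.240813 + 3.814269 + 1.317681) = 2.39·5.372763 = 12.840902 m
RLR: c = (6 − d² + 2cos(α−β) + 2d(sin α − sin β))/8 = -3.414527, |c| > 1 → infeasible
LRL: c = (6 − d² + 2cos(α−β) − 2d(sin α − sin β))/8 = -1.302273, |c| > 1 → infeasible
Shortest: RSL with L = 12.840902 m ≈ 12.8409 m

12.8409 m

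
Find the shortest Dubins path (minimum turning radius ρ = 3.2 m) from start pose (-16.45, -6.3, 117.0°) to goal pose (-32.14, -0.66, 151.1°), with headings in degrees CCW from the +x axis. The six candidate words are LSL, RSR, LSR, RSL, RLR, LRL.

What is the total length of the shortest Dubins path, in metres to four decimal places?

16.9275 m

Let ψ = atan2(Δy, Δx) = atan2(5.64, -15.69) = 160.2283° be the start→goal bearing.
Normalize: d = |goal − start| / ρ = 16.672903/3.2 = 5.210282, α = (θ_start − ψ) mod 360° = 316.7717° = 5.528709 rad, β = (θ_goal − ψ) mod 360° = 350.8717° = 6.123867 rad.
Common terms: sin α = -0.684907, cos α = 0.728631, sin β = -0.158645, cos β = 0.987336, cos(α−β) = 0.828060, d² = 27.147041. Work in radians in the unit-radius frame; every candidate has L = ρ·(t + p + q).
LSL: p² = 2 + d² − 2cos(α−β) + 2d(sin α − sin β) = 22.006980; p = √p² = 4.691160; φ = atan2(cos β − cos α, d + sin α − sin β) = 0.055175 rad; t = (φ − α) mod 2π = 0.809651 rad, q = (β − φ) mod 2π = 6.068691 rad → L = 3.2·(0.809651 + 4.691160 + 6.068691) = 3.2·11.569502 = 37.022407 m
RSR: p² = 2 + d² − 2cos(α−β) + 2d(sin β − sin α) = 32.974861; p = √p² = 5.742374; φ = atan2(cos α − cos β, d − sin α + sin β) = -0.045067 rad; t = (α − φ) mod 2π = 5.573777 rad, q = (φ − β) mod 2π = 0.114251 rad → L = 3.2·(5.573777 + 5.742374 + 0.114251) = 3.2·11.430402 = 36.577287 m
LSR: p² = d² − 2 + 2cos(α−β) + 2d(sin α + sin β) = 18.012870; p = √p² = 4.244157; φ = atan2(−cos α − cos β, d + sin α + sin β) − atan2(−2, p) = 0.065947 rad; t = (φ − α) mod 2π = 0.820423 rad, q = (φ − β) mod 2π = 0.225266 rad → L = 3.2·(0.820423 + 4.244157 + 0.225266) = 3.2·5.289846 = 16.927506 m
RSL: p² = d² − 2 + 2cos(α−β) − 2d(sin α + sin β) = 35.593453; p = √p² = 5.966025; φ = atan2(cos α + cos β, d − sin α − sin β) − atan2(2, p) = -0.047252 rad; t = (α − φ) mod 2π = 5.575961 rad, q = (β − φ) mod 2π = 6.171119 rad → L = 3.2·(5.575961 + 5.966025 + 6.171119) = 3.2·17.713105 = 56.681936 m
RLR: c = (6 − d² + 2cos(α−β) + 2d(sin α − sin β))/8 = -3.121858, |c| > 1 → infeasible
LRL: c = (6 − d² + 2cos(α−β) − 2d(sin α − sin β))/8 = -1.750872, |c| > 1 → infeasible
Shortest: LSR with L = 16.927506 m ≈ 16.9275 m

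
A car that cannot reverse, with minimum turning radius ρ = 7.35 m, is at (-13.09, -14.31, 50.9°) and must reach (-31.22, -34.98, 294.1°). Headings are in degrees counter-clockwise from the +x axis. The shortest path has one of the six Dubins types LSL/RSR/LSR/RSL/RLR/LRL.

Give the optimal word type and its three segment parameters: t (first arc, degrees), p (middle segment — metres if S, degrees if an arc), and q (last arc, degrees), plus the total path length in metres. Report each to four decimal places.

Let ψ = atan2(Δy, Δx) = atan2(-20.67, -18.13) = -131.2545° be the start→goal bearing.
Normalize: d = |goal − start| / ρ = 27.494469/7.35 = 3.740744, α = (θ_start − ψ) mod 360° = 182.1545° = 3.179196 rad, β = (θ_goal − ψ) mod 360° = 65.3545° = 1.140652 rad.
Common terms: sin α = -0.037595, cos α = -0.999293, sin β = 0.908906, cos β = 0.417002, cos(α−β) = -0.450878, d² = 13.993166. Work in radians in the unit-radius frame; every candidate has L = ρ·(t + p + q).
LSL: p² = 2 + d² − 2cos(α−β) + 2d(sin α − sin β) = 9.813689; p = √p² = 3.132681; φ = atan2(cos β − cos α, d + sin α − sin β) = 0.469122 rad; t = (φ − α) mod 2π = 3.573111 rad, q = (β − φ) mod 2π = 0.671530 rad → L = 7.35·(3.573111 + 3.132681 + 0.671530) = 7.35·7.377322 = 54.223314 m
RSR: p² = 2 + d² − 2cos(α−β) + 2d(sin β − sin α) = 23.976153; p = √p² = 4.896545; φ = atan2(cos α − cos β, d − sin α + sin β) = -0.293437 rad; t = (α − φ) mod 2π = 3.472633 rad, q = (φ − β) mod 2π = 4.849097 rad → L = 7.35·(3.472633 + 4.896545 + 4.849097) = 7.35·13.218275 = 97.154320 m
LSR: p² = d² − 2 + 2cos(α−β) + 2d(sin α + sin β) = 17.610111; p = √p² = 4.196440; φ = atan2(−cos α − cos β, d + sin α + sin β) − atan2(−2, p) = 0.570338 rad; t = (φ − α) mod 2π = 3.674327 rad, q = (φ − β) mod 2π = 5.712872 rad → L = 7.35·(3.674327 + 4.196440 + 5.712872) = 7.35·13.583639 = 99.839744 m
RSL: p² = d² − 2 + 2cos(α−β) − 2d(sin α + sin β) = 4.572711; p = √p² = 2.138390; φ = atan2(cos α + cos β, d − sin α − sin β) − atan2(2, p) = -0.952180 rad; t = (α − φ) mod 2π = 4.131377 rad, q = (β − φ) mod 2π = 2.092832 rad → L = 7.35·(4.131377 + 2.138390 + 2.092832) = 7.35·8.362599 = 61.465101 m
RLR: c = (6 − d² + 2cos(α−β) + 2d(sin α − sin β))/8 = -1.997019, |c| > 1 → infeasible
LRL: c = (6 − d² + 2cos(α−β) − 2d(sin α − sin β))/8 = -0.226711; p = 2π − arccos c = 4.483689 rad; φ = atan2(cos β − cos α, d + sin α − sin β) = 0.469122 rad; t = (φ − α + p/2) mod 2π = 5.814955 rad, q = (β − α − t + p) mod 2π = 2.913375 rad → L = 7.35·(5.814955 + 4.483689 + 2.913375) = 7.35·13.212020 = 97.108344 m
Shortest: LSL with L = 54.223314 m ≈ 54.2233 m
Convert LSL to answer units (arcs ×180/π): t = 3.573111·180/π = 204.7242°, p = ρ·p = 7.35·3.132681 = 23.0252 m, q = 0.671530·180/π = 38.4758°, L = 54.2233 m.

LSL: t = 204.7242°, p = 23.0252 m, q = 38.4758°, L = 54.2233 m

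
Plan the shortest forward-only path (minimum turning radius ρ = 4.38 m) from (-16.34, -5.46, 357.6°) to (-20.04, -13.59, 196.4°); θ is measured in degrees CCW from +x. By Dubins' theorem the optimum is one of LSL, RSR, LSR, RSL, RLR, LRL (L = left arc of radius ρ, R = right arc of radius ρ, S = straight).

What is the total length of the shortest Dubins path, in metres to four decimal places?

19.8100 m

Let ψ = atan2(Δy, Δx) = atan2(-8.13, -3.70) = -114.4705° be the start→goal bearing.
Normalize: d = |goal − start| / ρ = 8.932351/4.38 = 2.039350, α = (θ_start − ψ) mod 360° = 112.0705° = 1.955999 rad, β = (θ_goal − ψ) mod 360° = 310.8705° = 5.425714 rad.
Common terms: sin α = 0.926722, cos α = -0.375747, sin β = -0.756191, cos β = 0.654352, cos(α−β) = -0.946649, d² = 4.158947. Work in radians in the unit-radius frame; every candidate has L = ρ·(t + p + q).
LSL: p² = 2 + d² − 2cos(α−β) + 2d(sin α − sin β) = 14.916340; p = √p² = 3.862168; φ = atan2(cos β − cos α, d + sin α − sin β) = 0.269983 rad; t = (φ − α) mod 2π = 4.597169 rad, q = (β − φ) mod 2π = 5.155731 rad → L = 4.38·(4.597169 + 3.862168 + 5.155731) = 4.38·13.615068 = 59.633996 m
RSR: p² = 2 + d² − 2cos(α−β) + 2d(sin β − sin α) = 1.188151; p = √p² = 1.090023; φ = atan2(cos α − cos β, d − sin α + sin β) = -1.237670 rad; t = (α − φ) mod 2π = 3.193669 rad, q = (φ − β) mod 2π = 5.902987 rad → L = 4.38·(3.193669 + 1.090023 + 5.902987) = 4.38·10.186679 = 44.617655 m
LSR: p² = d² − 2 + 2cos(α−β) + 2d(sin α + sin β) = 0.961196; p = √p² = 0.980406; φ = atan2(−cos α − cos β, d + sin α + sin β) − atan2(−2, p) = 0.989607 rad; t = (φ − α) mod 2π = 5.316793 rad, q = (φ − β) mod 2π = 1.847078 rad → L = 4.38·(5.316793 + 0.980406 + 1.847078) = 4.38·8.144277 = 35.671932 m
RSL: p² = d² − 2 + 2cos(α−β) − 2d(sin α + sin β) = -0.429899 < 0 → infeasible
RLR: c = (6 − d² + 2cos(α−β) + 2d(sin α − sin β))/8 = 0.851481; p = 2π − arccos c = 5.731192 rad; φ = atan2(cos α − cos β, d − sin α + sin β) = -1.237670 rad; t = (α − φ + p/2) mod 2π = 6.059265 rad, q = (α − β − t + p) mod 2π = 2.485398 rad → L = 4.38·(6.059265 + 5.731192 + 2.485398) = 4.38·14.275856 = 62.528248 m
LRL: c = (6 − d² + 2cos(α−β) − 2d(sin α − sin β))/8 = -0.864543; p = 2π − arccos c = 3.668150 rad; φ = atan2(cos β − cos α, d + sin α − sin β) = 0.269983 rad; t = (φ − α + p/2) mod 2π = 0.148059 rad, q = (β − α − t + p) mod 2π = 0.706620 rad → L = 4.38·(0.148059 + 3.668150 + 0.706620) = 4.38·4.522828 = 19.809989 m
Shortest: LRL with L = 19.809989 m ≈ 19.8100 m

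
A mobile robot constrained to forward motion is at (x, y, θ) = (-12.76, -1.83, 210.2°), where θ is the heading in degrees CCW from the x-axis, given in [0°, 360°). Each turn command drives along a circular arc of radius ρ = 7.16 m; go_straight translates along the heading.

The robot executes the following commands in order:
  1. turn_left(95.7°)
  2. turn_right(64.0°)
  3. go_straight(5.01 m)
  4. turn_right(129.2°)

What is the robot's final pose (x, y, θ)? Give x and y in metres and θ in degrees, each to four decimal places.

set_pose: (x, y, θ) = (-12.7600, -1.8300, 210.2000°), ρ = 7.16
turn_left(95.7°): centre at ρ to the left, rotate +95.7° → (-14.9583, -12.2166, 305.9000°)
turn_right(64.0°): centre at ρ to the right, rotate −64.0° → (-14.4421, -19.7875, 241.9000°)
go_straight(5.01): x += 5.01·cos θ, y += 5.01·sin θ → (-16.8019, -24.2070, 241.9000°)
turn_right(129.2°): centre at ρ to the right, rotate −129.2° → (-29.7233, -23.5976, 112.7000°)

(-29.7233, -23.5976, 112.7000°)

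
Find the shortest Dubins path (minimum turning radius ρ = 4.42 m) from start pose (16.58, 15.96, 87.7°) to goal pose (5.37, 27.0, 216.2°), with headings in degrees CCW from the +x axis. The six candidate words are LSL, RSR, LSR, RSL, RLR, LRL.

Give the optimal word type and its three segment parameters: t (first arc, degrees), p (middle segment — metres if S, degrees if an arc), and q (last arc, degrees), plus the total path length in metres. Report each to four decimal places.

LSL: t = 32.1278°, p = 8.4100 m, q = 96.3722°, L = 18.3229 m

Let ψ = atan2(Δy, Δx) = atan2(11.04, -11.21) = 135.4378° be the start→goal bearing.
Normalize: d = |goal − start| / ρ = 15.733585/4.42 = 3.559635, α = (θ_start − ψ) mod 360° = 312.2622° = 5.450004 rad, β = (θ_goal − ψ) mod 360° = 80.7622° = 1.409567 rad.
Common terms: sin α = -0.740074, cos α = 0.672525, sin β = 0.987031, cos β = 0.160532, cos(α−β) = -0.622515, d² = 12.670999. Work in radians in the unit-radius frame; every candidate has L = ρ·(t + p + q).
LSL: p² = 2 + d² − 2cos(α−β) + 2d(sin α − sin β) = 3.620302; p = √p² = 1.902709; φ = atan2(cos β − cos α, d + sin α − sin β) = -0.272444 rad; t = (φ − α) mod 2π = 0.560737 rad, q = (β − φ) mod 2π = 1.682011 rad → L = 4.42·(0.560737 + 1.902709 + 1.682011) = 4.42·4.145457 = 18.322920 m
RSR: p² = 2 + d² − 2cos(α−β) + 2d(sin β − sin α) = 28.211755; p = √p² = 5.311474; φ = atan2(cos α − cos β, d − sin α + sin β) = 0.096544 rad; t = (α − φ) mod 2π = 5.353461 rad, q = (φ − β) mod 2π = 4.970162 rad → L = 4.42·(5.353461 + 5.311474 + 4.970162) = 4.42·15.635096 = 69.107126 m
LSR: p² = d² − 2 + 2cos(α−β) + 2d(sin α + sin β) = 11.184118; p = √p² = 3.344266; φ = atan2(−cos α − cos β, d + sin α + sin β) − atan2(−2, p) = 0.323527 rad; t = (φ − α) mod 2π = 1.156708 rad, q = (φ − β) mod 2π = 5.197145 rad → L = 4.42·(1.156708 + 3.344266 + 5.197145) = 4.42·9.698119 = 42.865687 m
RSL: p² = d² − 2 + 2cos(α−β) − 2d(sin α + sin β) = 7.667821; p = √p² = 2.769083; φ = atan2(cos α + cos β, d − sin α − sin β) − atan2(2, p) = -0.379144 rad; t = (α − φ) mod 2π = 5.829148 rad, q = (β − φ) mod 2π = 1.788711 rad → L = 4.42·(5.829148 + 2.769083 + 1.788711) = 4.42·10.386942 = 45.910283 m
RLR: c = (6 − d² + 2cos(α−β) + 2d(sin α − sin β))/8 = -2.526469, |c| > 1 → infeasible
LRL: c = (6 − d² + 2cos(α−β) − 2d(sin α − sin β))/8 = 0.547462; p = 2π − arccos c = 5.291718 rad; φ = atan2(cos β − cos α, d + sin α − sin β) = -0.272444 rad; t = (φ − α + p/2) mod 2π = 3.206595 rad, q = (β − α − t + p) mod 2π = 4.327870 rad → L = 4.42·(3.206595 + 5.291718 + 4.327870) = 4.42·12.826183 = 56.691731 m
Shortest: LSL with L = 18.322920 m ≈ 18.3229 m
Convert LSL to answer units (arcs ×180/π): t = 0.560737·180/π = 32.1278°, p = ρ·p = 4.42·1.902709 = 8.4100 m, q = 1.682011·180/π = 96.3722°, L = 18.3229 m.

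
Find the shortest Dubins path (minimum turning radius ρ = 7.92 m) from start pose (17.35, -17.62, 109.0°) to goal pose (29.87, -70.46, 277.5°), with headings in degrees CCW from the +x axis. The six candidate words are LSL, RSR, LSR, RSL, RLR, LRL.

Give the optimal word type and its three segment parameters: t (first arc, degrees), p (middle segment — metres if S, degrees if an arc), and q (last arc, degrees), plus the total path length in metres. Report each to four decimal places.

Let ψ = atan2(Δy, Δx) = atan2(-52.84, 12.52) = -76.6701° be the start→goal bearing.
Normalize: d = |goal − start| / ρ = 54.303002/7.92 = 6.856440, α = (θ_start − ψ) mod 360° = 185.6701° = 3.240554 rad, β = (θ_goal − ψ) mod 360° = 354.1701° = 6.181434 rad.
Common terms: sin α = -0.098800, cos α = -0.995107, sin β = -0.101576, cos β = 0.994828, cos(α−β) = -0.979925, d² = 47.010764. Work in radians in the unit-radius frame; every candidate has L = ρ·(t + p + q).
LSL: p² = 2 + d² − 2cos(α−β) + 2d(sin α − sin β) = 51.008684; p = √p² = 7.142036; φ = atan2(cos β − cos α, d + sin α − sin β) = 0.282360 rad; t = (φ − α) mod 2π = 3.324991 rad, q = (β − φ) mod 2π = 5.899074 rad → L = 7.92·(3.324991 + 7.142036 + 5.899074) = 7.92·16.366101 = 129.619524 m
RSR: p² = 2 + d² − 2cos(α−β) + 2d(sin β − sin α) = 50.932544; p = √p² = 7.136704; φ = atan2(cos α − cos β, d − sin α + sin β) = -0.282577 rad; t = (α − φ) mod 2π = 3.523131 rad, q = (φ − β) mod 2π = 6.102360 rad → L = 7.92·(3.523131 + 7.136704 + 6.102360) = 7.92·16.762195 = 132.756583 m
LSR: p² = d² − 2 + 2cos(α−β) + 2d(sin α + sin β) = 40.303184; p = √p² = 6.348479; φ = atan2(−cos α − cos β, d + sin α + sin β) − atan2(−2, p) = 0.305236 rad; t = (φ − α) mod 2π = 3.347867 rad, q = (φ − β) mod 2π = 0.406987 rad → L = 7.92·(3.347867 + 6.348479 + 0.406987) = 7.92·10.103333 = 80.018398 m
RSL: p² = d² − 2 + 2cos(α−β) − 2d(sin α + sin β) = 45.798646; p = √p² = 6.767470; φ = atan2(cos α + cos β, d − sin α − sin β) − atan2(2, p) = -0.287392 rad; t = (α − φ) mod 2π = 3.527946 rad, q = (β − φ) mod 2π = 0.185640 rad → L = 7.92·(3.527946 + 6.767470 + 0.185640) = 7.92·10.481056 = 83.009961 m
RLR: c = (6 − d² + 2cos(α−β) + 2d(sin α − sin β))/8 = -5.366568, |c| > 1 → infeasible
LRL: c = (6 − d² + 2cos(α−β) − 2d(sin α − sin β))/8 = -5.376085, |c| > 1 → infeasible
Shortest: LSR with L = 80.018398 m ≈ 80.0184 m
Convert LSR to answer units (arcs ×180/π): t = 3.347867·180/π = 191.8187°, p = ρ·p = 7.92·6.348479 = 50.2800 m, q = 0.406987·180/π = 23.3187°, L = 80.0184 m.

LSR: t = 191.8187°, p = 50.2800 m, q = 23.3187°, L = 80.0184 m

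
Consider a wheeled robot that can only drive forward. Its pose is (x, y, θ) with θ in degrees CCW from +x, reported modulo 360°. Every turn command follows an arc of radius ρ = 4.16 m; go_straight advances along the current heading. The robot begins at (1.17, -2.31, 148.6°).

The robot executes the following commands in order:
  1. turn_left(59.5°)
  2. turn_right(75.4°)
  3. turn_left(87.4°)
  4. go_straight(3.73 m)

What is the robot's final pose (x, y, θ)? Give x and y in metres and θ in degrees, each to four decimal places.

set_pose: (x, y, θ) = (1.1700, -2.3100, 148.6000°), ρ = 4.16
turn_left(59.5°): centre at ρ to the left, rotate +59.5° → (-2.9568, -2.1911, 208.1000°)
turn_right(75.4°): centre at ρ to the right, rotate −75.4° → (-7.9735, -1.3426, 132.7000°)
turn_left(87.4°): centre at ρ to the left, rotate +87.4° → (-13.7103, -0.9817, 220.1000°)
go_straight(3.73): x += 3.73·cos θ, y += 3.73·sin θ → (-16.5634, -3.3843, 220.1000°)

(-16.5634, -3.3843, 220.1000°)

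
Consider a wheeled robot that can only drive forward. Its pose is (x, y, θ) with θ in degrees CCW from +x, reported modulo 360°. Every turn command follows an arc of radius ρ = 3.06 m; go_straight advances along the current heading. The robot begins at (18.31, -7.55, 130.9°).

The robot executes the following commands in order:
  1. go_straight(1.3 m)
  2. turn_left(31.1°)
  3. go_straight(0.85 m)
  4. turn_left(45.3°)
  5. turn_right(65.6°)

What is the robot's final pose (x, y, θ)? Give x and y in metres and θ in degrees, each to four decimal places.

set_pose: (x, y, θ) = (18.3100, -7.5500, 130.9000°), ρ = 3.06
go_straight(1.3): x += 1.3·cos θ, y += 1.3·sin θ → (17.4588, -6.5674, 130.9000°)
turn_left(31.1°): centre at ρ to the left, rotate +31.1° → (16.0915, -5.6607, 162.0000°)
go_straight(0.85): x += 0.85·cos θ, y += 0.85·sin θ → (15.2831, -5.3980, 162.0000°)
turn_left(45.3°): centre at ρ to the left, rotate +45.3° → (12.9341, -5.5891, 207.3000°)
turn_right(65.6°): centre at ρ to the right, rotate −65.6° → (9.6341, -5.2713, 141.7000°)

(9.6341, -5.2713, 141.7000°)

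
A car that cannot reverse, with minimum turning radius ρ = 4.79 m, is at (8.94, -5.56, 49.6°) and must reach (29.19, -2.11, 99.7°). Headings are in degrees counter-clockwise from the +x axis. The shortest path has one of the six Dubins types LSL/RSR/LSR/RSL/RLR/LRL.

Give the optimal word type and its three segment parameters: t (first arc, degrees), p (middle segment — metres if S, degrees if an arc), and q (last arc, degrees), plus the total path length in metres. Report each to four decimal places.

RSL: t = 70.3257°, p = 9.0779 m, q = 120.4257°, L = 25.0249 m

Let ψ = atan2(Δy, Δx) = atan2(3.45, 20.25) = 9.6687° be the start→goal bearing.
Normalize: d = |goal − start| / ρ = 20.541787/4.79 = 4.288473, α = (θ_start − ψ) mod 360° = 39.9313° = 0.696933 rad, β = (θ_goal − ψ) mod 360° = 90.0313° = 1.571343 rad.
Common terms: sin α = 0.641869, cos α = 0.766814, sin β = 1.000000, cos β = -0.000547, cos(α−β) = 0.641450, d² = 18.391002. Work in radians in the unit-radius frame; every candidate has L = ρ·(t + p + q).
LSL: p² = 2 + d² − 2cos(α−β) + 2d(sin α − sin β) = 16.036435; p = √p² = 4.004552; φ = atan2(cos β − cos α, d + sin α − sin β) = -0.192815 rad; t = (φ − α) mod 2π = 5.393437 rad, q = (β − φ) mod 2π = 1.764158 rad → L = 4.79·(5.393437 + 4.004552 + 1.764158) = 4.79·11.162147 = 53.466684 m
RSR: p² = 2 + d² − 2cos(α−β) + 2d(sin β − sin α) = 22.179772; p = √p² = 4.709541; φ = atan2(cos α − cos β, d − sin α + sin β) = 0.163667 rad; t = (α − φ) mod 2π = 0.533266 rad, q = (φ − β) mod 2π = 4.875509 rad → L = 4.79·(0.533266 + 4.709541 + 4.875509) = 4.79·10.118316 = 48.466733 m
LSR: p² = d² − 2 + 2cos(α−β) + 2d(sin α + sin β) = 31.756123; p = √p² = 5.635257; φ = atan2(−cos α − cos β, d + sin α + sin β) − atan2(−2, p) = 0.212541 rad; t = (φ − α) mod 2π = 5.798794 rad, q = (φ − β) mod 2π = 4.924384 rad → L = 4.79·(5.798794 + 5.635257 + 4.924384) = 4.79·16.358434 = 78.356900 m
RSL: p² = d² − 2 + 2cos(α−β) − 2d(sin α + sin β) = 3.591680; p = √p² = 1.895173; φ = atan2(cos α + cos β, d − sin α − sin β) − atan2(2, p) = -0.530481 rad; t = (α − φ) mod 2π = 1.227414 rad, q = (β − φ) mod 2π = 2.101824 rad → L = 4.79·(1.227414 + 1.895173 + 2.101824) = 4.79·5.224412 = 25.024932 m
RLR: c = (6 − d² + 2cos(α−β) + 2d(sin α − sin β))/8 = -1.772471, |c| > 1 → infeasible
LRL: c = (6 − d² + 2cos(α−β) − 2d(sin α − sin β))/8 = -1.004554, |c| > 1 → infeasible
Shortest: RSL with L = 25.024932 m ≈ 25.0249 m
Convert RSL to answer units (arcs ×180/π): t = 1.227414·180/π = 70.3257°, p = ρ·p = 4.79·1.895173 = 9.0779 m, q = 2.101824·180/π = 120.4257°, L = 25.0249 m.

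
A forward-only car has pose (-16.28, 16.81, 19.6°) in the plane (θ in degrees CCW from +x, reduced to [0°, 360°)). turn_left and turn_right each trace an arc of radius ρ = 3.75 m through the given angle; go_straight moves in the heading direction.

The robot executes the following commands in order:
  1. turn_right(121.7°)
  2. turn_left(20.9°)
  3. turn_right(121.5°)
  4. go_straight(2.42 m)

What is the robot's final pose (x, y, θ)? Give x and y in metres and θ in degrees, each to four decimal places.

(-18.7801, 8.0321, 157.3000°)

set_pose: (x, y, θ) = (-16.2800, 16.8100, 19.6000°), ρ = 3.75
turn_right(121.7°): centre at ρ to the right, rotate −121.7° → (-11.3554, 12.4912, -102.1000° ≡ 257.9000°)
turn_left(20.9°): centre at ρ to the left, rotate +20.9° → (-11.3945, 11.1314, 278.8000°)
turn_right(121.5°): centre at ρ to the right, rotate −121.5° → (-16.5475, 7.0982, 157.3000°)
go_straight(2.42): x += 2.42·cos θ, y += 2.42·sin θ → (-18.7801, 8.0321, 157.3000°)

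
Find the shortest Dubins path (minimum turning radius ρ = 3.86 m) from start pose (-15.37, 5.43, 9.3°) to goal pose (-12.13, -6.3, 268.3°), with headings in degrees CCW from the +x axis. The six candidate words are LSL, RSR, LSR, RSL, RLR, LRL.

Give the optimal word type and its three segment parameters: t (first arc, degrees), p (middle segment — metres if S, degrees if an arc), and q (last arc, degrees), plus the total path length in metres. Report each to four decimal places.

RSL: t = 108.8676°, p = 6.8473 m, q = 7.8676°, L = 14.7118 m

Let ψ = atan2(Δy, Δx) = atan2(-11.73, 3.24) = -74.5591° be the start→goal bearing.
Normalize: d = |goal − start| / ρ = 12.169244/3.86 = 3.152654, α = (θ_start − ψ) mod 360° = 83.8591° = 1.463617 rad, β = (θ_goal − ψ) mod 360° = 342.8591° = 5.984019 rad.
Common terms: sin α = 0.994262, cos α = 0.106975, sin β = -0.294723, cos β = 0.955583, cos(α−β) = -0.190809, d² = 9.939227. Work in radians in the unit-radius frame; every candidate has L = ρ·(t + p + q).
LSL: p² = 2 + d² − 2cos(α−β) + 2d(sin α − sin β) = 20.448292; p = √p² = 4.521979; φ = atan2(cos β − cos α, d + sin α − sin β) = 0.188782 rad; t = (φ − α) mod 2π = 5.008351 rad, q = (β − φ) mod 2π = 5.795237 rad → L = 3.86·(5.008351 + 4.521979 + 5.795237) = 3.86·15.325567 = 59.156688 m
RSR: p² = 2 + d² − 2cos(α−β) + 2d(sin β − sin α) = 4.193397; p = √p² = 2.047779; φ = atan2(cos α − cos β, d − sin α + sin β) = -0.427288 rad; t = (α − φ) mod 2π = 1.890905 rad, q = (φ − β) mod 2π = 6.155063 rad → L = 3.86·(1.890905 + 2.047779 + 6.155063) = 3.86·10.093747 = 38.961862 m
LSR: p² = d² − 2 + 2cos(α−β) + 2d(sin α + sin β) = 11.968414; p = √p² = 3.459540; φ = atan2(−cos α − cos β, d + sin α + sin β) − atan2(−2, p) = 0.255030 rad; t = (φ − α) mod 2π = 5.074599 rad, q = (φ − β) mod 2π = 0.554196 rad → L = 3.86·(5.074599 + 3.459540 + 0.554196) = 3.86·9.088335 = 35.080971 m
RSL: p² = d² − 2 + 2cos(α−β) − 2d(sin α + sin β) = 3.146803; p = √p² = 1.773923; φ = atan2(cos α + cos β, d − sin α − sin β) − atan2(2, p) = -0.436482 rad; t = (α − φ) mod 2π = 1.900098 rad, q = (β − φ) mod 2π = 0.137316 rad → L = 3.86·(1.900098 + 1.773923 + 0.137316) = 3.86·3.811337 = 14.711760 m
RLR: c = (6 − d² + 2cos(α−β) + 2d(sin α − sin β))/8 = 0.475825; p = 2π − arccos c = 5.208291 rad; φ = atan2(cos α − cos β, d − sin α + sin β) = -0.427288 rad; t = (α − φ + p/2) mod 2π = 4.495050 rad, q = (α − β − t + p) mod 2π = 2.476023 rad → L = 3.86·(4.495050 + 5.208291 + 2.476023) = 3.86·12.179365 = 47.012348 m
LRL: c = (6 − d² + 2cos(α−β) − 2d(sin α − sin β))/8 = -1.556036, |c| > 1 → infeasible
Shortest: RSL with L = 14.711760 m ≈ 14.7118 m
Convert RSL to answer units (arcs ×180/π): t = 1.900098·180/π = 108.8676°, p = ρ·p = 3.86·1.773923 = 6.8473 m, q = 0.137316·180/π = 7.8676°, L = 14.7118 m.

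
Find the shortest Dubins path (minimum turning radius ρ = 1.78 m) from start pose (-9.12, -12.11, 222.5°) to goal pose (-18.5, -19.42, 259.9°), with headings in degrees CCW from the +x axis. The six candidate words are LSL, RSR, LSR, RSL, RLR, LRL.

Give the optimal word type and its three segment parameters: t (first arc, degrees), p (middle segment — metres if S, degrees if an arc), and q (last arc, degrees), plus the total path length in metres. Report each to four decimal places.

RSL: t = 7.0952°, p = 10.4131 m, q = 44.4952°, L = 12.0159 m

Let ψ = atan2(Δy, Δx) = atan2(-7.31, -9.38) = -142.0701° be the start→goal bearing.
Normalize: d = |goal − start| / ρ = 11.892035/1.78 = 6.680919, α = (θ_start − ψ) mod 360° = 4.5701° = 0.079763 rad, β = (θ_goal − ψ) mod 360° = 41.9701° = 0.732516 rad.
Common terms: sin α = 0.079678, cos α = 0.996821, sin β = 0.668742, cos β = 0.743494, cos(α−β) = 0.794415, d² = 44.634674. Work in radians in the unit-radius frame; every candidate has L = ρ·(t + p + q).
LSL: p² = 2 + d² − 2cos(α−β) + 2d(sin α − sin β) = 37.174867; p = √p² = 6.097120; φ = atan2(cos β − cos α, d + sin α − sin β) = -0.041561 rad; t = (φ − α) mod 2π = 6.161862 rad, q = (β − φ) mod 2π = 0.774077 rad → L = 1.78·(6.161862 + 6.097120 + 0.774077) = 1.78·13.033058 = 23.198843 m
RSR: p² = 2 + d² − 2cos(α−β) + 2d(sin β − sin α) = 52.916822; p = √p² = 7.274395; φ = atan2(cos α − cos β, d − sin α + sin β) = 0.034831 rad; t = (α − φ) mod 2π = 0.044932 rad, q = (φ − β) mod 2π = 5.585501 rad → L = 1.78·(0.044932 + 7.274395 + 5.585501) = 1.78·12.904827 = 22.970592 m
LSR: p² = d² − 2 + 2cos(α−β) + 2d(sin α + sin β) = 54.223781; p = √p² = 7.363680; φ = atan2(−cos α − cos β, d + sin α + sin β) − atan2(−2, p) = 0.035106 rad; t = (φ − α) mod 2π = 6.238528 rad, q = (φ − β) mod 2π = 5.585775 rad → L = 1.78·(6.238528 + 7.363680 + 5.585775) = 1.78·19.187982 = 34.154609 m
RSL: p² = d² − 2 + 2cos(α−β) − 2d(sin α + sin β) = 34.223224; p = √p² = 5.850062; φ = atan2(cos α + cos β, d − sin α − sin β) − atan2(2, p) = -0.044072 rad; t = (α − φ) mod 2π = 0.123835 rad, q = (β − φ) mod 2π = 0.776589 rad → L = 1.78·(0.123835 + 5.850062 + 0.776589) = 1.78·6.750486 = 12.015865 m
RLR: c = (6 − d² + 2cos(α−β) + 2d(sin α − sin β))/8 = -5.614603, |c| > 1 → infeasible
LRL: c = (6 − d² + 2cos(α−β) − 2d(sin α − sin β))/8 = -3.646858, |c| > 1 → infeasible
Shortest: RSL with L = 12.015865 m ≈ 12.0159 m
Convert RSL to answer units (arcs ×180/π): t = 0.123835·180/π = 7.0952°, p = ρ·p = 1.78·5.850062 = 10.4131 m, q = 0.776589·180/π = 44.4952°, L = 12.0159 m.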